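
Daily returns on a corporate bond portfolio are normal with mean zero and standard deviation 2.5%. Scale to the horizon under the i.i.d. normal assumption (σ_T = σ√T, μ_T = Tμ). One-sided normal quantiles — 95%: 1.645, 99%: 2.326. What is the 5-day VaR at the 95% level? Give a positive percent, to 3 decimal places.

σ_{5d} = 2.5% × √5 = 5.590%.
VaR = 1.645 × 5.590% = 9.196%.

9.196%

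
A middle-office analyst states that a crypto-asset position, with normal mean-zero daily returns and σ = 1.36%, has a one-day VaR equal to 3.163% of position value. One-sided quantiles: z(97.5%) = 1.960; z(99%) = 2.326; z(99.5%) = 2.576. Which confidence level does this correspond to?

Implied z = VaR/σ = 3.163 / 1.36 = 2.326.
This matches z(99%) = 2.326.

99%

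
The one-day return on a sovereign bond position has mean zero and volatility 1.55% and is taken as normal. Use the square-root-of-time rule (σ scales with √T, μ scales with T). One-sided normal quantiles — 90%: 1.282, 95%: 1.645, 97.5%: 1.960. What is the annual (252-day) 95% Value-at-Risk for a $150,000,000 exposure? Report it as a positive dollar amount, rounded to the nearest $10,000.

σ_{252d} = 1.55% × √252 = 24.605%.
VaR = 1.645 × 24.605% = 40.475%.
On $150,000,000: 0.40475 × $150,000,000 = $60,712,500.

$60,710,000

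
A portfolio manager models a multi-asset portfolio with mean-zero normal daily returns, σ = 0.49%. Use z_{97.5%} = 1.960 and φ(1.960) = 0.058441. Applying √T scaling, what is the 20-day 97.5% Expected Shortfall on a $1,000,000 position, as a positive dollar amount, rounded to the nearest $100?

$51,200

σ_{20d} = 0.49% × √20 = 2.191%.
ES multiplier = φ(z)/(1−α) = 0.058441/0.025 = 2.338.
ES = 2.191% × 2.338 = 5.123%; on $1,000,000: $51,230.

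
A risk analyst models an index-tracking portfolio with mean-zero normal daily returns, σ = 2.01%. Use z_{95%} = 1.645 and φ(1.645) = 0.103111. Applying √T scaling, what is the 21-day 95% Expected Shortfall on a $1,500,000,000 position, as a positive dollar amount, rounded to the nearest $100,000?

σ_{21d} = 2.01% × √21 = 9.211%.
ES multiplier = φ(z)/(1−α) = 0.103111/0.05 = 2.062.
ES = 9.211% × 2.062 = 18.993%; on $1,500,000,000: $284,895,000.

$284,900,000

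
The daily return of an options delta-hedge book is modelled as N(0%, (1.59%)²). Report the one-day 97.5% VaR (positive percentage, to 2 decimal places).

3.12%

At 97.5% one-sided, z = 1.960.
VaR = z·σ = 1.960 × 1.59% = 3.116%.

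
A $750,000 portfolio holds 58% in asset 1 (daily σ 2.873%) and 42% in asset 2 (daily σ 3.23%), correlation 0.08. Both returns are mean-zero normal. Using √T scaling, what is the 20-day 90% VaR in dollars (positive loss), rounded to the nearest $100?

$95,900

σ_p = √(0.58²·2.873² + 0.42²·3.23² + 2·0.08·0.58·0.42·2.873·3.23) = 2.231%.
σ_{20d} = 2.231% × √20 = 9.977%.
z(90%) = 1.282.
VaR = 1.282 × 9.977% = 12.791%; on $750,000 that is $95,932.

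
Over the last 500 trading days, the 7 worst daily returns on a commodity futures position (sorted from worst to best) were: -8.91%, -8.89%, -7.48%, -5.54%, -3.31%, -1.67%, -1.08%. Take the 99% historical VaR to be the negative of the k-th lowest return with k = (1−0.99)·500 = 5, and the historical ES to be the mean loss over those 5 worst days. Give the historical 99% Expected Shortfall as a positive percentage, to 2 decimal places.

The 5 worst returns sum to -34.13%.
ES = −(-34.13%) / 5 = 6.826% ≈ 6.83%.

6.83%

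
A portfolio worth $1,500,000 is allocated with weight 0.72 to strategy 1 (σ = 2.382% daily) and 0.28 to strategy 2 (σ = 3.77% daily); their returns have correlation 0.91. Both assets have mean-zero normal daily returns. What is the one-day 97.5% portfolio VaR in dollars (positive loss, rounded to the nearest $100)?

σ_p² = 0.72²·2.382² + 0.28²·3.77² + 2·0.91·0.72·0.28·2.382·3.77 = 7.3506 (%²).
σ_p = √7.3506 = 2.711%.
At 97.5%, z = 1.960.
VaR = 1.960 × 2.711% = 5.314%; on $1,500,000 that is $79,710.

$79,700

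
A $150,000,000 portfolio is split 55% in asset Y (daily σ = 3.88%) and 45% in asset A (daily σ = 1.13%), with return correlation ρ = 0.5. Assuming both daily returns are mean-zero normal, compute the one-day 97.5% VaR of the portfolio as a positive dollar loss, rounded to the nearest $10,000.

$7,140,000

σ_p² = 0.55²·3.88² + 0.45²·1.13² + 2·0.5·0.55·0.45·3.88·1.13 = 5.8977 (%²).
σ_p = √5.8977 = 2.429%.
At 97.5%, z = 1.960.
VaR = 1.960 × 2.429% = 4.761%; on $150,000,000 that is $7,141,500.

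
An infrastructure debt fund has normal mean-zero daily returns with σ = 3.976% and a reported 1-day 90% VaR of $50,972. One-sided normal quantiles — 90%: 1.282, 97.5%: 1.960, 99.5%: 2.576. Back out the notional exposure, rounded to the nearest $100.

VaR as a fraction of value: z·σ = 1.282 × 3.976% = 5.09723%.
Position = $50,972 / 0.0509723 = $999,994.

$1,000,000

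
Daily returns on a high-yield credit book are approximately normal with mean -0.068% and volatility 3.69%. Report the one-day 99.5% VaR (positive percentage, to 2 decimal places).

At 99.5% one-sided, z = 2.576.
VaR = −μ + z·σ = −(-0.068%) + 2.576 × 3.69% = 9.573%.

9.57%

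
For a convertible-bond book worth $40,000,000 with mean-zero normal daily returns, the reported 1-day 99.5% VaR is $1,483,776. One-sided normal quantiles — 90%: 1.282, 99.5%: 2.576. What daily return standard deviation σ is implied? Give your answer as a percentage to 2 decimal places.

1.44%

VaR as a fraction: $1,483,776 / $40,000,000 = 3.709%.
σ = VaR / z = 3.709% / 2.576 = 1.440%.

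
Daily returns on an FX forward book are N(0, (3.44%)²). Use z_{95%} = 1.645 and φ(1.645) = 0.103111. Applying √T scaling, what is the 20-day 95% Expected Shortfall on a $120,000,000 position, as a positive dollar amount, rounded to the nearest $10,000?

σ_{20d} = 3.44% × √20 = 15.384%.
ES multiplier = φ(z)/(1−α) = 0.103111/0.05 = 2.062.
ES = 15.384% × 2.062 = 31.722%; on $120,000,000: $38,066,400.

$38,070,000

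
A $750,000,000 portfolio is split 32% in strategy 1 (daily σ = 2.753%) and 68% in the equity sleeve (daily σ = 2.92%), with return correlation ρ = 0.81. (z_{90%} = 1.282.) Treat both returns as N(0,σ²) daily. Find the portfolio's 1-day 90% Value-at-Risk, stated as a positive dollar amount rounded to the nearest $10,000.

σ_p² = 0.32²·2.753² + 0.68²·2.92² + 2·0.81·0.32·0.68·2.753·2.92 = 7.5525 (%²).
σ_p = √7.5525 = 2.748%.
VaR = 1.282 × 2.748% = 3.523%; on $750,000,000 that is $26,422,500.

$26,420,000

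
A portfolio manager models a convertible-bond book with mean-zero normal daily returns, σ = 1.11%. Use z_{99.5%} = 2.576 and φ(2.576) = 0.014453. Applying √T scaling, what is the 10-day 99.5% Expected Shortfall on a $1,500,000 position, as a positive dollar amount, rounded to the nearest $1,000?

$152,000

σ_{10d} = 1.11% × √10 = 3.510%.
ES multiplier = φ(z)/(1−α) = 0.014453/0.005 = 2.891.
ES = 3.510% × 2.891 = 10.147%; on $1,500,000: $152,205.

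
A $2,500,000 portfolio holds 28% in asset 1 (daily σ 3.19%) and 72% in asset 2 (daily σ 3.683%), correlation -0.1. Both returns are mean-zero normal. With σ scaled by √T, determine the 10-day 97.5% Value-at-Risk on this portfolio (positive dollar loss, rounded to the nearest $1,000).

σ_p = √(0.28²·3.19² + 0.72²·3.683² + 2·-0.1·0.28·0.72·3.19·3.683) = 2.712%.
σ_{10d} = 2.712% × √10 = 8.576%.
z(97.5%) = 1.960.
VaR = 1.960 × 8.576% = 16.809%; on $2,500,000 that is $420,225.

$420,000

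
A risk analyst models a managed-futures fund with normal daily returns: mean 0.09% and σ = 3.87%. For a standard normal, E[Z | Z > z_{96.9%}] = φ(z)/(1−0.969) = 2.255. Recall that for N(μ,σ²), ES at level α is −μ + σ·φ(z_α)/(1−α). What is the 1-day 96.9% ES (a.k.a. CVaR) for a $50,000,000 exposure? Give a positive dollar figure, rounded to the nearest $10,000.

ES = −(0.09%) + 3.87% × 2.255 = 8.637%.
On $50,000,000: 0.08637 × $50,000,000 = $4,318,500.

$4,320,000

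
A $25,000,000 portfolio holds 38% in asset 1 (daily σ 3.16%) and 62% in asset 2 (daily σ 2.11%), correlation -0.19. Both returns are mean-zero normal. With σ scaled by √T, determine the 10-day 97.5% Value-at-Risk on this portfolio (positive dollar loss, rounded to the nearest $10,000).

$2,480,000

σ_p = √(0.38²·3.16² + 0.62²·2.11² + 2·-0.19·0.38·0.62·3.16·2.11) = 1.599%.
σ_{10d} = 1.599% × √10 = 5.056%.
z(97.5%) = 1.960.
VaR = 1.960 × 5.056% = 9.910%; on $25,000,000 that is $2,477,500.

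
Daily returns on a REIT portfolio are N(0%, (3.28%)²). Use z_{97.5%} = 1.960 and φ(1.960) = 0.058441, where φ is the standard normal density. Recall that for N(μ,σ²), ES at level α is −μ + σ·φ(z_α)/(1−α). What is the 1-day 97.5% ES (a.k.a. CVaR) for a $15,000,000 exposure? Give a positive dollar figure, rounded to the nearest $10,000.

$1,150,000

Tail multiplier: φ(z)/(1−α) = 0.058441 / 0.025 = 2.338.
ES = 3.28% × 2.338 = 7.669%.
On $15,000,000: 0.07669 × $15,000,000 = $1,150,350.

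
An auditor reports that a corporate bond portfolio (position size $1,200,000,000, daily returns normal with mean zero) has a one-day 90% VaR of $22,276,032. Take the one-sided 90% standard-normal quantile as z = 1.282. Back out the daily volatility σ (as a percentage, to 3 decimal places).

1.448%

VaR as a fraction: $22,276,032 / $1,200,000,000 = 1.856%.
σ = VaR / z = 1.856% / 1.282 = 1.448%.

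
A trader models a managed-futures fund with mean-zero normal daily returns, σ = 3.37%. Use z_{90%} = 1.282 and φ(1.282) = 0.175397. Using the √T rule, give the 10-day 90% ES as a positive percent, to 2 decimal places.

σ_{10d} = 3.37% × √10 = 10.657%.
ES multiplier = φ(z)/(1−α) = 0.175397/0.1 = 1.754.
ES = 10.657% × 1.754 = 18.692%.

18.69%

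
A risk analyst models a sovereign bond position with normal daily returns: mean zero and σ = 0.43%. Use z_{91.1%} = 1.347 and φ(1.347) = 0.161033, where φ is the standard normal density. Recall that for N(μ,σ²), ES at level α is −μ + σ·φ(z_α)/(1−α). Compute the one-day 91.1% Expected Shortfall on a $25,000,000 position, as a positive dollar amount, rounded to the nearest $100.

$194,500

Tail multiplier: φ(z)/(1−α) = 0.161033 / 0.089 = 1.809.
ES = 0.43% × 1.809 = 0.778%.
On $25,000,000: 0.00778 × $25,000,000 = $194,500.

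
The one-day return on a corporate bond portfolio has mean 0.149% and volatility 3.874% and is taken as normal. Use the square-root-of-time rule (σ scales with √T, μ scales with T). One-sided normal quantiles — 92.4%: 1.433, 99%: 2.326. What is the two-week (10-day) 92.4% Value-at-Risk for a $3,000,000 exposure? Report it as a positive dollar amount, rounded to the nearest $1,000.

$482,000

σ_{10d} = 3.874% × √10 = 12.251%; μ_{10d} = 10 × 0.149% = 1.490%.
VaR = −(1.490%) + 1.433 × 12.251% = 16.066%.
On $3,000,000: 0.16066 × $3,000,000 = $481,980.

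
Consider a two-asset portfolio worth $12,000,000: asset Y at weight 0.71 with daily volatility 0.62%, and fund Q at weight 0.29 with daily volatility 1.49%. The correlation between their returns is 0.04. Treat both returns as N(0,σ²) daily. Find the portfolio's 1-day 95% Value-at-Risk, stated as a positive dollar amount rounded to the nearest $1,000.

σ_p² = 0.71²·0.62² + 0.29²·1.49² + 2·0.04·0.71·0.29·0.62·1.49 = 0.3957 (%²).
σ_p = √0.3957 = 0.629%.
At 95%, z = 1.645.
VaR = 1.645 × 0.629% = 1.035%; on $12,000,000 that is $124,200.

$124,000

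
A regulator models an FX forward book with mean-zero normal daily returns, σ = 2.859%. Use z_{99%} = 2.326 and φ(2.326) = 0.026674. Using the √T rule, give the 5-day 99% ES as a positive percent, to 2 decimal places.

17.05%

σ_{5d} = 2.859% × √5 = 6.393%.
ES multiplier = φ(z)/(1−α) = 0.026674/0.01 = 2.667.
ES = 6.393% × 2.667 = 17.050%.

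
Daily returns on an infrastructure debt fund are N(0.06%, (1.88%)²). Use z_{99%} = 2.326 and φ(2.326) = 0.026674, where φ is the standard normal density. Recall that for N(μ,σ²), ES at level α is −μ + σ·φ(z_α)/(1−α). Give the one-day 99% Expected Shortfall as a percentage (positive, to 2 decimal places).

Tail multiplier: φ(z)/(1−α) = 0.026674 / 0.01 = 2.667.
ES = −(0.06%) + 1.88% × 2.667 = 4.954%.

4.95%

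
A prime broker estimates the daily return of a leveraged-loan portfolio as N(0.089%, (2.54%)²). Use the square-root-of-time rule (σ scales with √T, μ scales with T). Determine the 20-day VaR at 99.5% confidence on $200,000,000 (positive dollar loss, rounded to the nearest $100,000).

$55,000,000

At 99.5%, z = 2.576.
σ_{20d} = 2.54% × √20 = 11.359%; μ_{20d} = 20 × 0.089% = 1.780%.
VaR = −(1.780%) + 2.576 × 11.359% = 27.481%.
On $200,000,000: 0.27481 × $200,000,000 = $54,962,000.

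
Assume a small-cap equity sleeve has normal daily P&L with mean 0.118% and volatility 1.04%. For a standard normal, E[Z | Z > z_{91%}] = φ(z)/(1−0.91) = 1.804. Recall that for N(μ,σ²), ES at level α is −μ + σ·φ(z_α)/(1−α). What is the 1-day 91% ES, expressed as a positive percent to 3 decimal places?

ES = −(0.118%) + 1.04% × 1.804 = 1.758%.

1.758%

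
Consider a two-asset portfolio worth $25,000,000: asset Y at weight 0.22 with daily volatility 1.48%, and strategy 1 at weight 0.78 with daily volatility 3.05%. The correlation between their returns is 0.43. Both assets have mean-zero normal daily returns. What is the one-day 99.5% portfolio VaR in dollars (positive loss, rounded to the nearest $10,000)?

σ_p² = 0.22²·1.48² + 0.78²·3.05² + 2·0.43·0.22·0.78·1.48·3.05 = 6.4318 (%²).
σ_p = √6.4318 = 2.536%.
At 99.5%, z = 2.576.
VaR = 2.576 × 2.536% = 6.533%; on $25,000,000 that is $1,633,250.

$1,630,000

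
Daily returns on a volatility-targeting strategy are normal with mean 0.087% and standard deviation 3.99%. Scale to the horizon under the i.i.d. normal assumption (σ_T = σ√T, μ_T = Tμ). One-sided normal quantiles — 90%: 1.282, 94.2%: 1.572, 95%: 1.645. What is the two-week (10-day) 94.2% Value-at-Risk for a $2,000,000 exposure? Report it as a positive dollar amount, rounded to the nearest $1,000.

σ_{10d} = 3.99% × √10 = 12.617%; μ_{10d} = 10 × 0.087% = 0.870%.
VaR = −(0.870%) + 1.572 × 12.617% = 18.964%.
On $2,000,000: 0.18964 × $2,000,000 = $379,280.

$379,000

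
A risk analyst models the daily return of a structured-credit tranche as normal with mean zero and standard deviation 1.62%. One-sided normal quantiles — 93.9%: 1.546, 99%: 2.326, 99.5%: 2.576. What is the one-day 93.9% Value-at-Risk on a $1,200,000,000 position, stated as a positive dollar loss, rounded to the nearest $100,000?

VaR = z·σ = 1.546 × 1.62% = 2.505%.
On $1,200,000,000: 0.02505 × $1,200,000,000 = $30,060,000.

$30,100,000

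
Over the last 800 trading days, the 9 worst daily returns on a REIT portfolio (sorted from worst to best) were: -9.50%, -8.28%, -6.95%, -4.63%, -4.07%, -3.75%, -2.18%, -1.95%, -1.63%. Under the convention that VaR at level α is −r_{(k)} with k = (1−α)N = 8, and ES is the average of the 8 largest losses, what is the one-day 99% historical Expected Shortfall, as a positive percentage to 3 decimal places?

5.164%

The 8 worst returns sum to -41.31%.
ES = −(-41.31%) / 8 = 5.16375% ≈ 5.164%.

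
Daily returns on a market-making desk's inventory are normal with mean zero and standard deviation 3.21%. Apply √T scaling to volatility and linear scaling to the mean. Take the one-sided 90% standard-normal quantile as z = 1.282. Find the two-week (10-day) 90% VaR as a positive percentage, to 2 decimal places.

13.01%

σ_{10d} = 3.21% × √10 = 10.151%.
VaR = 1.282 × 10.151% = 13.014%.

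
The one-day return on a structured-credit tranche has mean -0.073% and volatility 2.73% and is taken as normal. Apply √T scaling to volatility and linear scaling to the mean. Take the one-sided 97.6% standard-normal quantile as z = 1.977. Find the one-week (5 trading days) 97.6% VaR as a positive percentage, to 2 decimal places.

12.43%

σ_{5d} = 2.73% × √5 = 6.104%; μ_{5d} = 5 × -0.073% = -0.365%.
VaR = −(-0.365%) + 1.977 × 6.104% = 12.433%.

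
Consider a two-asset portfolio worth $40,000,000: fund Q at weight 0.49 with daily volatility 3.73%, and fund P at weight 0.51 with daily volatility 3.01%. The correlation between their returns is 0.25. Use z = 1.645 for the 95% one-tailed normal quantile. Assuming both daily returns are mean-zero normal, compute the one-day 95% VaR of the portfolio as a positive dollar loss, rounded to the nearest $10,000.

σ_p² = 0.49²·3.73² + 0.51²·3.01² + 2·0.25·0.49·0.51·3.73·3.01 = 7.0999 (%²).
σ_p = √7.0999 = 2.665%.
VaR = 1.645 × 2.665% = 4.384%; on $40,000,000 that is $1,753,600.

$1,750,000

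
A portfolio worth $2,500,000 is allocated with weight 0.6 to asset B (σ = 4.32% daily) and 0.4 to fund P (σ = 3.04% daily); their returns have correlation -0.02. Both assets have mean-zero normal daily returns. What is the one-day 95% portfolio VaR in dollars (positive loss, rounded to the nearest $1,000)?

$117,000

σ_p² = 0.6²·4.32² + 0.4²·3.04² + 2·-0.02·0.6·0.4·4.32·3.04 = 8.0710 (%²).
σ_p = √8.0710 = 2.841%.
At 95%, z = 1.645.
VaR = 1.645 × 2.841% = 4.673%; on $2,500,000 that is $116,825.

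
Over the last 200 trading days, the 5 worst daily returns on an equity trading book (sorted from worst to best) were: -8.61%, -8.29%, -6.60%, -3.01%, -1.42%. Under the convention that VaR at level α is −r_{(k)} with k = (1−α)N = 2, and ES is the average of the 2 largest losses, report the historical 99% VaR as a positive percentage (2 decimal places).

8.29%

k = 2; the 2nd lowest return is -8.29%, so VaR = 8.29%.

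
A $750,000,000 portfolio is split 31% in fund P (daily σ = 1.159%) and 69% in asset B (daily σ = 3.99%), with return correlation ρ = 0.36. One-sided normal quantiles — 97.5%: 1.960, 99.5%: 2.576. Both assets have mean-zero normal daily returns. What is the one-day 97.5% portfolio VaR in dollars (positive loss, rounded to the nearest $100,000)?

σ_p² = 0.31²·1.159² + 0.69²·3.99² + 2·0.36·0.31·0.69·1.159·3.99 = 8.4208 (%²).
σ_p = √8.4208 = 2.902%.
VaR = 1.960 × 2.902% = 5.688%; on $750,000,000 that is $42,660,000.

$42,700,000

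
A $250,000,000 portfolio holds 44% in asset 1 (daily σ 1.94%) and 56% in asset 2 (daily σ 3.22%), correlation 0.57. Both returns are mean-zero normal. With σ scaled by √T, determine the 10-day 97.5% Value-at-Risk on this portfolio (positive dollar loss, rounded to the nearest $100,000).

σ_p = √(0.44²·1.94² + 0.56²·3.22² + 2·0.57·0.44·0.56·1.94·3.22) = 2.395%.
σ_{10d} = 2.395% × √10 = 7.574%.
z(97.5%) = 1.960.
VaR = 1.960 × 7.574% = 14.845%; on $250,000,000 that is $37,112,500.

$37,100,000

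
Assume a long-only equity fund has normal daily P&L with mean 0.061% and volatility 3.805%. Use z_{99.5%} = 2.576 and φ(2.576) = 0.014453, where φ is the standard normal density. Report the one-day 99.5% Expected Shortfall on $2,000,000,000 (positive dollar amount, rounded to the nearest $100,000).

$218,800,000

Tail multiplier: φ(z)/(1−α) = 0.014453 / 0.005 = 2.891.
ES = −(0.061%) + 3.805% × 2.891 = 10.939%.
On $2,000,000,000: 0.10939 × $2,000,000,000 = $218,780,000.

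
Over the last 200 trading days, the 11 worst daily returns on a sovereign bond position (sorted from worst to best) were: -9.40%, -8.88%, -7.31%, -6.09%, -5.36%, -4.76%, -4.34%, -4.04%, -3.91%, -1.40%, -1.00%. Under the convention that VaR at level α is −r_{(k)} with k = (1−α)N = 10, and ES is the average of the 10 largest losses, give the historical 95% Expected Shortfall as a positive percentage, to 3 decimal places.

5.549%

The 10 worst returns sum to -55.49%.
ES = −(-55.49%) / 10 = 5.549%.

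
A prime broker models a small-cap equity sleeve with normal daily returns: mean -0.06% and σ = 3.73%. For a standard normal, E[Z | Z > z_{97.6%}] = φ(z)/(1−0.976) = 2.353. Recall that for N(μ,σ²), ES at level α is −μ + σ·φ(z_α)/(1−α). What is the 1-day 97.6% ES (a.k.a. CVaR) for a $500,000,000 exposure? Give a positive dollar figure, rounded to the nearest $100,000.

ES = −(-0.06%) + 3.73% × 2.353 = 8.837%.
On $500,000,000: 0.08837 × $500,000,000 = $44,185,000.

$44,200,000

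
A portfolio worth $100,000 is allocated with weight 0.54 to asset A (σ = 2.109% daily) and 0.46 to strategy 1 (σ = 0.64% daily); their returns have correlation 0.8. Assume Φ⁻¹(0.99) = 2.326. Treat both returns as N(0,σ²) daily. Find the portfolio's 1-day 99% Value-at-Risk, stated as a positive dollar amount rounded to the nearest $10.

σ_p² = 0.54²·2.109² + 0.46²·0.64² + 2·0.8·0.54·0.46·2.109·0.64 = 1.9201 (%²).
σ_p = √1.9201 = 1.386%.
VaR = 2.326 × 1.386% = 3.224%; on $100,000 that is $3,224.

$3,220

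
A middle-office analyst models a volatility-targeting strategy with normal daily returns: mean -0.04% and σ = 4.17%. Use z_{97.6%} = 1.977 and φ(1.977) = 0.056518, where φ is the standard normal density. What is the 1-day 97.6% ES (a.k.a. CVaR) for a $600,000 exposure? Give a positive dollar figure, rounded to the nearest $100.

Tail multiplier: φ(z)/(1−α) = 0.056518 / 0.024 = 2.355.
ES = −(-0.04%) + 4.17% × 2.355 = 9.860%.
On $600,000: 0.09860 × $600,000 = $59,160.

$59,200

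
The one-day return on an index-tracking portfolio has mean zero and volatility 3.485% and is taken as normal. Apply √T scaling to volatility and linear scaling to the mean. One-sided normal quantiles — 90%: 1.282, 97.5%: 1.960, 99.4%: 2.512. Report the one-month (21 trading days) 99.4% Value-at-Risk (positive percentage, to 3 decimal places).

40.117%

σ_{21d} = 3.485% × √21 = 15.970%.
VaR = 2.512 × 15.970% = 40.117%.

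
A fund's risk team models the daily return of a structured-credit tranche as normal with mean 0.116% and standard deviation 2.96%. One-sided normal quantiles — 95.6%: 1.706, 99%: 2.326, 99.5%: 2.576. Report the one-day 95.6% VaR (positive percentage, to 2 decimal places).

4.93%

VaR = −μ + z·σ = −(0.116%) + 1.706 × 2.96% = 4.934%.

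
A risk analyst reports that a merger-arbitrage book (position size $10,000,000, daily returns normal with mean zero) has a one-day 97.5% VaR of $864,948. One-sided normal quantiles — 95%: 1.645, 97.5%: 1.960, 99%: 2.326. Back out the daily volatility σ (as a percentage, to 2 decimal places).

4.41%

VaR as a fraction: $864,948 / $10,000,000 = 8.649%.
σ = VaR / z = 8.649% / 1.960 = 4.413%.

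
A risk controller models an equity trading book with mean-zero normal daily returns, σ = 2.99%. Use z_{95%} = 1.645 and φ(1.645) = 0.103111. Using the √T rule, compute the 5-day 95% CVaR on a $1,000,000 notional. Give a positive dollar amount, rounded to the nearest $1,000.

σ_{5d} = 2.99% × √5 = 6.686%.
ES multiplier = φ(z)/(1−α) = 0.103111/0.05 = 2.062.
ES = 6.686% × 2.062 = 13.787%; on $1,000,000: $137,870.

$138,000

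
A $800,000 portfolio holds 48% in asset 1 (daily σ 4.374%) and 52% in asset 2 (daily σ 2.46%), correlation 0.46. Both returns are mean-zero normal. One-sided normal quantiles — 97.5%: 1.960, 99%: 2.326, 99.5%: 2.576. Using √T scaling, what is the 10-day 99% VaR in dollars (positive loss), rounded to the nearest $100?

σ_p = √(0.48²·4.374² + 0.52²·2.46² + 2·0.46·0.48·0.52·4.374·2.46) = 2.918%.
σ_{10d} = 2.918% × √10 = 9.228%.
VaR = 2.326 × 9.228% = 21.464%; on $800,000 that is $171,712.

$171,700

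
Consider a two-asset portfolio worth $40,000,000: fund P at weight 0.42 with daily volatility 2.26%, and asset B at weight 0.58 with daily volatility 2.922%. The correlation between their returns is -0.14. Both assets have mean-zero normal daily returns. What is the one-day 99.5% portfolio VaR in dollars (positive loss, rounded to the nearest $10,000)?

$1,880,000

σ_p² = 0.42²·2.26² + 0.58²·2.922² + 2·-0.14·0.42·0.58·2.26·2.922 = 3.3228 (%²).
σ_p = √3.3228 = 1.823%.
At 99.5%, z = 2.576.
VaR = 2.576 × 1.823% = 4.696%; on $40,000,000 that is $1,878,400.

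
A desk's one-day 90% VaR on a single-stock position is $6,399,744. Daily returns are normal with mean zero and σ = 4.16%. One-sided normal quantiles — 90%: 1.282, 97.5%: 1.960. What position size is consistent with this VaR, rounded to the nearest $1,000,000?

VaR as a fraction of value: z·σ = 1.282 × 4.16% = 5.33312%.
Position = $6,399,744 / 0.0533312 = $120,000,000.

$120,000,000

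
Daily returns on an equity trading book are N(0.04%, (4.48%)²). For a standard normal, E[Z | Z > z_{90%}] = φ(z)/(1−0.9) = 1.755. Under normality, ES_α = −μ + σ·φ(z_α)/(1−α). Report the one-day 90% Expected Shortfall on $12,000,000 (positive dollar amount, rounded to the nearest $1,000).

ES = −(0.04%) + 4.48% × 1.755 = 7.822%.
On $12,000,000: 0.07822 × $12,000,000 = $938,640.

$939,000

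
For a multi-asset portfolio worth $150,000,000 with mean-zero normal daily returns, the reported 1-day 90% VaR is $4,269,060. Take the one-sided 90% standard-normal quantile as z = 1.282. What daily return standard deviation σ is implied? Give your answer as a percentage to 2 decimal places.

2.22%

VaR as a fraction: $4,269,060 / $150,000,000 = 2.846%.
σ = VaR / z = 2.846% / 1.282 = 2.220%.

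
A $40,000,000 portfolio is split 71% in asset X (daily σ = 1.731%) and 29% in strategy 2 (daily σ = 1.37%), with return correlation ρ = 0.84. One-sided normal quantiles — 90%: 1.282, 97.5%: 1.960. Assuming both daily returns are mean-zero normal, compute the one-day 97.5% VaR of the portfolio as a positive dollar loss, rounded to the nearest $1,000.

σ_p² = 0.71²·1.731² + 0.29²·1.37² + 2·0.84·0.71·0.29·1.731·1.37 = 2.4886 (%²).
σ_p = √2.4886 = 1.578%.
VaR = 1.960 × 1.578% = 3.093%; on $40,000,000 that is $1,237,200.

$1,237,000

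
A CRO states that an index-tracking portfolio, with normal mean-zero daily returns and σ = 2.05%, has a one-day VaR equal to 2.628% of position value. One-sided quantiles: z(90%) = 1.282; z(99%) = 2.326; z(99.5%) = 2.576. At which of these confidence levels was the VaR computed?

90%

Implied z = VaR/σ = 2.628 / 2.05 = 1.282.
This matches z(90%) = 1.282.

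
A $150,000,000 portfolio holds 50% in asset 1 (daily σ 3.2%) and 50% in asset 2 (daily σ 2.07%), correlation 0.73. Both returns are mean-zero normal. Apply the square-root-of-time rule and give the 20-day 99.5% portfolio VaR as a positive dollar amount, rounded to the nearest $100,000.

$42,500,000

σ_p = √(0.5²·3.2² + 0.5²·2.07² + 2·0.73·0.5·0.5·3.2·2.07) = 2.459%.
σ_{20d} = 2.459% × √20 = 10.997%.
z(99.5%) = 2.576.
VaR = 2.576 × 10.997% = 28.328%; on $150,000,000 that is $42,492,000.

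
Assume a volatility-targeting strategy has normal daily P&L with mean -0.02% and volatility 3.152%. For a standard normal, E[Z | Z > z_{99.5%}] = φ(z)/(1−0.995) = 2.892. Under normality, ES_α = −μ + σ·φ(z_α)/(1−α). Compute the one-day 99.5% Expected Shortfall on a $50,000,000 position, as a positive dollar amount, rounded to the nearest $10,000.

$4,570,000

ES = −(-0.02%) + 3.152% × 2.892 = 9.136%.
On $50,000,000: 0.09136 × $50,000,000 = $4,568,000.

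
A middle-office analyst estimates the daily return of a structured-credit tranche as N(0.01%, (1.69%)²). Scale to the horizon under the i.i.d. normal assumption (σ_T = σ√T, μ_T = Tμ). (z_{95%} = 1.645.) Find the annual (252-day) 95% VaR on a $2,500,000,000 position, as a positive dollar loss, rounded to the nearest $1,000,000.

σ_{252d} = 1.69% × √252 = 26.828%; μ_{252d} = 252 × 0.01% = 2.520%.
VaR = −(2.520%) + 1.645 × 26.828% = 41.612%.
On $2,500,000,000: 0.41612 × $2,500,000,000 = $1,040,300,000.

$1,040,000,000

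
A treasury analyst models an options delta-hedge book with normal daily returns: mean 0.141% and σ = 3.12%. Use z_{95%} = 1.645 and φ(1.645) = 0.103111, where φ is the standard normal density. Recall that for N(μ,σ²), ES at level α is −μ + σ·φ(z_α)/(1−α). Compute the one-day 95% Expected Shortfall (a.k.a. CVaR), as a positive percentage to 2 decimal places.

Tail multiplier: φ(z)/(1−α) = 0.103111 / 0.05 = 2.062.
ES = −(0.141%) + 3.12% × 2.062 = 6.292%.

6.29%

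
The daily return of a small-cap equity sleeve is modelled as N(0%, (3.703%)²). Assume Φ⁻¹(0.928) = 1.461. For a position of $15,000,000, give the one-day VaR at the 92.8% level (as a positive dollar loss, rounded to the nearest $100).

$811,500

VaR = z·σ = 1.461 × 3.703% = 5.410%.
On $15,000,000: 0.05410 × $15,000,000 = $811,500.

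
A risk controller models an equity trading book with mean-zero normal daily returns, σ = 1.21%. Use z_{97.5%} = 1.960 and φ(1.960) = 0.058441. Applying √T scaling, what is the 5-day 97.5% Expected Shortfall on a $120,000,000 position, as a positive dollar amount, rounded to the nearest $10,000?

σ_{5d} = 1.21% × √5 = 2.706%.
ES multiplier = φ(z)/(1−α) = 0.058441/0.025 = 2.338.
ES = 2.706% × 2.338 = 6.327%; on $120,000,000: $7,592,400.

$7,590,000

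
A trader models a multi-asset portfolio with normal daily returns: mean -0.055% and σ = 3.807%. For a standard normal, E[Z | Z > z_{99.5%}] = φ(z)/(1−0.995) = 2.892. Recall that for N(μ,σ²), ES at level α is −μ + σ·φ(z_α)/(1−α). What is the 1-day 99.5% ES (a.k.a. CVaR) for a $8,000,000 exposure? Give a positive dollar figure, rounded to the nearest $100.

ES = −(-0.055%) + 3.807% × 2.892 = 11.065%.
On $8,000,000: 0.11065 × $8,000,000 = $885,200.

$885,200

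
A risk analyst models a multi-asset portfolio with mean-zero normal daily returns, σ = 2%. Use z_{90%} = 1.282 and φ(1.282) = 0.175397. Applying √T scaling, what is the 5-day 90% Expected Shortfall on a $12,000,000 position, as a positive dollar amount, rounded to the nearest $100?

$941,300

σ_{5d} = 2% × √5 = 4.472%.
ES multiplier = φ(z)/(1−α) = 0.175397/0.1 = 1.754.
ES = 4.472% × 1.754 = 7.844%; on $12,000,000: $941,280.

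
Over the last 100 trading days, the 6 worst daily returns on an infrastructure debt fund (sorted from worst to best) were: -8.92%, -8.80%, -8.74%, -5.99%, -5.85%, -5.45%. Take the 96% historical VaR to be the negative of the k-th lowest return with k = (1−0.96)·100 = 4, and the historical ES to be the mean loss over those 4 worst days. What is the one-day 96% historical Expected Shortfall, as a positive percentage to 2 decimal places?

8.11%

The 4 worst returns sum to -32.45%.
ES = −(-32.45%) / 4 = 8.1125% ≈ 8.11%.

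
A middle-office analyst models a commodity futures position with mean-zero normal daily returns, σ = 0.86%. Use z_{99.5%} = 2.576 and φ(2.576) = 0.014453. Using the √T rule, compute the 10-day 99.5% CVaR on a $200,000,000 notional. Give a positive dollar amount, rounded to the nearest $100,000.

σ_{10d} = 0.86% × √10 = 2.720%.
ES multiplier = φ(z)/(1−α) = 0.014453/0.005 = 2.891.
ES = 2.720% × 2.891 = 7.864%; on $200,000,000: $15,728,000.

$15,700,000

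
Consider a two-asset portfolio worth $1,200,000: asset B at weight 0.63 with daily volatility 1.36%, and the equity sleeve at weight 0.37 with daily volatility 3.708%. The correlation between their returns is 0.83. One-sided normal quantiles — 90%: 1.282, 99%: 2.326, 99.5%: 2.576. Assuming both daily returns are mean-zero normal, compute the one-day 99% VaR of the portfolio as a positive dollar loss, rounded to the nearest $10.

σ_p² = 0.63²·1.36² + 0.37²·3.708² + 2·0.83·0.63·0.37·1.36·3.708 = 4.5677 (%²).
σ_p = √4.5677 = 2.137%.
VaR = 2.326 × 2.137% = 4.971%; on $1,200,000 that is $59,652.

$59,650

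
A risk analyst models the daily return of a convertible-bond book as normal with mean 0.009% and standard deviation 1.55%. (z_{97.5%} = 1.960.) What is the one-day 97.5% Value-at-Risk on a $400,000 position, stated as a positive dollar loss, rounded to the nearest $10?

VaR = −μ + z·σ = −(0.009%) + 1.960 × 1.55% = 3.029%.
On $400,000: 0.03029 × $400,000 = $12,116.

$12,120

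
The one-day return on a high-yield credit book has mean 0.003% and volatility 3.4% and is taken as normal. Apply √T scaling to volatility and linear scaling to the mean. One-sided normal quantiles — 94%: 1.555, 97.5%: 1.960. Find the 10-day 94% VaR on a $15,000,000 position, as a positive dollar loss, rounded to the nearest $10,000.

σ_{10d} = 3.4% × √10 = 10.752%; μ_{10d} = 10 × 0.003% = 0.030%.
VaR = −(0.030%) + 1.555 × 10.752% = 16.689%.
On $15,000,000: 0.16689 × $15,000,000 = $2,503,350.

$2,500,000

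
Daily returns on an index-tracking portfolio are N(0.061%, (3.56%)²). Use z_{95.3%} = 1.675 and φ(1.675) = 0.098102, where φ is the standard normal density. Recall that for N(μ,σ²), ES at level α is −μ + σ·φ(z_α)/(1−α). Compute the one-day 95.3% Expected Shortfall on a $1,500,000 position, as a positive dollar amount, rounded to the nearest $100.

Tail multiplier: φ(z)/(1−α) = 0.098102 / 0.047 = 2.087.
ES = −(0.061%) + 3.56% × 2.087 = 7.369%.
On $1,500,000: 0.07369 × $1,500,000 = $110,535.

$110,500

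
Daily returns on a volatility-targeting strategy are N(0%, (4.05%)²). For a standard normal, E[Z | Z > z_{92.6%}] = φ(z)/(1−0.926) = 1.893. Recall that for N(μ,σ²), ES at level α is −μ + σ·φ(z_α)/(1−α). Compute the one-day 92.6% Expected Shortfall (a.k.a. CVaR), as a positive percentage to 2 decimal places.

ES = 4.05% × 1.893 = 7.667%.

7.67%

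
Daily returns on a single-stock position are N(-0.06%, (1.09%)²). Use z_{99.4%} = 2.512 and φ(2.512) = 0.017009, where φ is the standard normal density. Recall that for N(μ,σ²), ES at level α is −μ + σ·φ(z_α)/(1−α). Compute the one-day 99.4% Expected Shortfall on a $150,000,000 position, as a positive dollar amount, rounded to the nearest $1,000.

$4,725,000

Tail multiplier: φ(z)/(1−α) = 0.017009 / 0.006 = 2.835.
ES = −(-0.06%) + 1.09% × 2.835 = 3.150%.
On $150,000,000: 0.03150 × $150,000,000 = $4,725,000.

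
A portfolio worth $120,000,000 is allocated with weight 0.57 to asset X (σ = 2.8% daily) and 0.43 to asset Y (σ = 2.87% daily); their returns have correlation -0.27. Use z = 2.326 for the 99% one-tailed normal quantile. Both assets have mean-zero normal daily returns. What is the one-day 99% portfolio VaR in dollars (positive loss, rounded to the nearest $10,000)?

$4,840,000

σ_p² = 0.57²·2.8² + 0.43²·2.87² + 2·-0.27·0.57·0.43·2.8·2.87 = 3.0066 (%²).
σ_p = √3.0066 = 1.734%.
VaR = 2.326 × 1.734% = 4.033%; on $120,000,000 that is $4,839,600.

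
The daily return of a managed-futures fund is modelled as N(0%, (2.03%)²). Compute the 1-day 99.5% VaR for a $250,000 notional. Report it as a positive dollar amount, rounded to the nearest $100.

At 99.5% one-sided, z = 2.576.
VaR = z·σ = 2.576 × 2.03% = 5.229%.
On $250,000: 0.05229 × $250,000 = $13,072.

$13,100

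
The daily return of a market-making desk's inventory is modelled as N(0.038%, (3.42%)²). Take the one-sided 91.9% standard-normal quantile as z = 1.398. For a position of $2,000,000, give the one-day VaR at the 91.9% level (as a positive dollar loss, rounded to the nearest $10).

VaR = −μ + z·σ = −(0.038%) + 1.398 × 3.42% = 4.743%.
On $2,000,000: 0.04743 × $2,000,000 = $94,860.

$94,860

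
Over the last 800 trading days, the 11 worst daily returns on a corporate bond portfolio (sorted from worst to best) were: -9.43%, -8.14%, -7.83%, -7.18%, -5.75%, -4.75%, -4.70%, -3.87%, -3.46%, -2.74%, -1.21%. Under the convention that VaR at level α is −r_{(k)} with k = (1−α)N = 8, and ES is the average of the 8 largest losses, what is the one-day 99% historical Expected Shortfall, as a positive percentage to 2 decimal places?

6.46%

The 8 worst returns sum to -51.65%.
ES = −(-51.65%) / 8 = 6.45625% ≈ 6.46%.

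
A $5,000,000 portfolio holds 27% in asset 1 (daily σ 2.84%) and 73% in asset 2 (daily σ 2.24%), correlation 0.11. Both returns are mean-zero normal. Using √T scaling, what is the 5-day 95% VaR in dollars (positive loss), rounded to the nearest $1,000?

$346,000

σ_p = √(0.27²·2.84² + 0.73²·2.24² + 2·0.11·0.27·0.73·2.84·2.24) = 1.881%.
σ_{5d} = 1.881% × √5 = 4.206%.
z(95%) = 1.645.
VaR = 1.645 × 4.206% = 6.919%; on $5,000,000 that is $345,950.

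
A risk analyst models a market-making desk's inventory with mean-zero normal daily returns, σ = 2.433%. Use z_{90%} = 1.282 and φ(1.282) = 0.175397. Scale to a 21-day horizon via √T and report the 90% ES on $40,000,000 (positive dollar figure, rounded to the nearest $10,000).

$7,820,000

σ_{21d} = 2.433% × √21 = 11.149%.
ES multiplier = φ(z)/(1−α) = 0.175397/0.1 = 1.754.
ES = 11.149% × 1.754 = 19.555%; on $40,000,000: $7,822,000.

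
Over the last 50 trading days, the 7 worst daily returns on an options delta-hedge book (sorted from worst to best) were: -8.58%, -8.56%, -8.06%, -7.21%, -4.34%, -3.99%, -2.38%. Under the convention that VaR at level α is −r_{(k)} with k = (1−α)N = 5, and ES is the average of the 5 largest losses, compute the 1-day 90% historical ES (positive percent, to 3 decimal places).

7.350%

The 5 worst returns sum to -36.75%.
ES = −(-36.75%) / 5 = 7.35% ≈ 7.350%.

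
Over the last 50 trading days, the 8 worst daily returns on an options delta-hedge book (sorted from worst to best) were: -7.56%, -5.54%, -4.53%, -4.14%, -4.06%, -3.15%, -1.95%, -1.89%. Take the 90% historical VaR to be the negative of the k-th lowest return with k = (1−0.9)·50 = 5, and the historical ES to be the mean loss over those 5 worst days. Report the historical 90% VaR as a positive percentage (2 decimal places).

4.06%

k = 5; the 5th lowest return is -4.06%, so VaR = 4.06%.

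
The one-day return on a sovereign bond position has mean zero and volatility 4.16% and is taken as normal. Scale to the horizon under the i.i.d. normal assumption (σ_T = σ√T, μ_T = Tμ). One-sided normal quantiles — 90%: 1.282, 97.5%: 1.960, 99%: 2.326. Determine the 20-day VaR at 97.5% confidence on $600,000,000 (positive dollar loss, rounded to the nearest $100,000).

σ_{20d} = 4.16% × √20 = 18.604%.
VaR = 1.960 × 18.604% = 36.464%.
On $600,000,000: 0.36464 × $600,000,000 = $218,784,000.

$218,800,000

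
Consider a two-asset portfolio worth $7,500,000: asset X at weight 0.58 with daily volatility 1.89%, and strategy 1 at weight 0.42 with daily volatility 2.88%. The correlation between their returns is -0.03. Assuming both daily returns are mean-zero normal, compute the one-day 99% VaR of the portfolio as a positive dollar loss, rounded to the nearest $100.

σ_p² = 0.58²·1.89² + 0.42²·2.88² + 2·-0.03·0.58·0.42·1.89·2.88 = 2.5852 (%²).
σ_p = √2.5852 = 1.608%.
At 99%, z = 2.326.
VaR = 2.326 × 1.608% = 3.740%; on $7,500,000 that is $280,500.

$280,500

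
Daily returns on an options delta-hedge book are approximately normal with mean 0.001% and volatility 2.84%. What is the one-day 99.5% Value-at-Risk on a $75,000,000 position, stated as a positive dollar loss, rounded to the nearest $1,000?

$5,486,000

At 99.5% one-sided, z = 2.576.
VaR = −μ + z·σ = −(0.001%) + 2.576 × 2.84% = 7.315%.
On $75,000,000: 0.07315 × $75,000,000 = $5,486,250.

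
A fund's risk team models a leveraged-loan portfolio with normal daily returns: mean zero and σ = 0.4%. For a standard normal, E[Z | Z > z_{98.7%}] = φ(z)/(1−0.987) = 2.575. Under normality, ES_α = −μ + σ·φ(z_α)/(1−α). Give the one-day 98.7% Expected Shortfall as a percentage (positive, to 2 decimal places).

ES = 0.4% × 2.575 = 1.030%.

1.03%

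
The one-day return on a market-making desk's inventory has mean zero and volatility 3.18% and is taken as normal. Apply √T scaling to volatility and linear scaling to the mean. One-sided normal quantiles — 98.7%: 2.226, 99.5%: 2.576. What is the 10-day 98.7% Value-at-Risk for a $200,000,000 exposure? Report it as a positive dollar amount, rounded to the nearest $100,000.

σ_{10d} = 3.18% × √10 = 10.056%.
VaR = 2.226 × 10.056% = 22.385%.
On $200,000,000: 0.22385 × $200,000,000 = $44,770,000.

$44,800,000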